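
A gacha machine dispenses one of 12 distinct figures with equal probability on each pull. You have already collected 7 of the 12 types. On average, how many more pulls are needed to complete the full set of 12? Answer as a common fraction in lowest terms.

Starting from 7 distinct types, each trial gives a new one with probability (12−i)/12 when i types are held, so the wait for the next new type is 12/(12−i).
E = 12/5 + 12/4 + 12/3 + 12/2 + 12/1 = 137/5.

137/5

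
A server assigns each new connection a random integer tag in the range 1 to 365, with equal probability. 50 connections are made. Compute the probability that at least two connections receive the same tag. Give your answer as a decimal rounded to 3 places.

0.970

It's easier to compute the probability that all 50 are distinct.
P(all distinct) = 365/365 · 364/365 · ··· · 316/365 ≈ 0.030.
So the probability of at least one match is 1 − 0.030 = 0.970.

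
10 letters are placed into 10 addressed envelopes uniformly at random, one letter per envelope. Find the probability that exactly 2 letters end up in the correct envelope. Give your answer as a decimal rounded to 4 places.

0.1839

Choose which 2 of the 10 are fixed: C(10,2) = 45 ways.
The remaining 8 must have no fixed point: D(8) = 14833.
P = 45·14833/3628800 = 2119/11520 ≈ 0.1839.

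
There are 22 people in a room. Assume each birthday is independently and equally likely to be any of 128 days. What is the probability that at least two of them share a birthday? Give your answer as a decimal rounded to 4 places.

It's easier to compute the probability that all 22 are distinct.
P(all distinct) = 128/128 · 127/128 · ··· · 107/128 ≈ 0.1473.
So the probability of at least one match is 1 − 0.1473 = 0.8527.

0.8527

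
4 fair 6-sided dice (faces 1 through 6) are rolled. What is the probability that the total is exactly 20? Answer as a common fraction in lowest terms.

35/1296

There are 6^4 = 1296 equally likely outcomes.
The number of ordered 4-tuples from {1,…,6} summing to 20 is 35.
P(sum = 20) = 35/1296.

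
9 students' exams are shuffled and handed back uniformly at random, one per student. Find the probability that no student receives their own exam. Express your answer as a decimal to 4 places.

This is the derangement probability: permutations of 9 with no fixed point.
D(9) = 9! · (1 − 1/1! + 1/2! − ··· + (−1)^9/9!) = 133496.
P = 133496/362880 = 16687/45360 ≈ 0.3679.

0.3679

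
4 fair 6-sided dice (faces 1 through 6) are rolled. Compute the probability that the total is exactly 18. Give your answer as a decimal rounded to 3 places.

0.062

There are 6^4 = 1296 equally likely outcomes.
The number of ordered 4-tuples from {1,…,6} summing to 18 is 80.
P(sum = 18) = 80/1296 = 5/81 ≈ 0.062.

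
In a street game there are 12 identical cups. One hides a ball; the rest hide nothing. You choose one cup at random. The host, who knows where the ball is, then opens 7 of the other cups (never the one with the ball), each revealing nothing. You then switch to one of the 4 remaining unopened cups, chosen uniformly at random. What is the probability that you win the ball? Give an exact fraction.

Your original cup holds the ball with probability 1/12, so the other 11 collectively hold it with probability 11/12.
The host can always find 7 empty cups to open, so the reveals don't change that 11/12; it is now spread over the 4 remaining unopened cups.
P(win by switching) = (11/12) · (1/4) = 11/48.

11/48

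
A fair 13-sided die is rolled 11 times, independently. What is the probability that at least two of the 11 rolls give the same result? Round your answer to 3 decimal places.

0.998

P(all 11 different) = 13/13 · 12/13 · ··· · 3/13 ≈ 0.002.
P(at least two equal) = 1 − 0.002 = 0.998.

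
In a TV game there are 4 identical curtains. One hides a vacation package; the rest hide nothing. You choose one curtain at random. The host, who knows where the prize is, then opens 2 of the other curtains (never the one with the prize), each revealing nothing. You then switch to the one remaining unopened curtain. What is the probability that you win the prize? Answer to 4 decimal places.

0.7500

Your original curtain holds the prize with probability 1/4, so the other 3 collectively hold it with probability 3/4.
The host can always find 2 empty curtains to open, so the reveals don't change that 3/4; it is now spread over the 1 remaining unopened curtain.
P(win by switching) = (3/4) · (1/1) = 3/4 ≈ 0.7500.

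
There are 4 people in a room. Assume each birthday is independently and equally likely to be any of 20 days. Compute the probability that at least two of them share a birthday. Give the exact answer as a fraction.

It's easier to compute the probability that all 4 are distinct.
P(all distinct) = 20/20 · 19/20 · ··· · 17/20 = 2907/4000.
So the probability of at least one match is 1 − 2907/4000 = 1093/4000.

1093/4000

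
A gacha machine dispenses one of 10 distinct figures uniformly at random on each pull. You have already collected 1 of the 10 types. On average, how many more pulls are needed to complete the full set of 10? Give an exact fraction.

7129/252

Starting from 1 distinct type, each trial gives a new one with probability (10−i)/10 when i types are held, so the wait for the next new type is 10/(10−i).
E = 10/9 + 10/8 + 10/7 + 10/6 + 10/5 + 10/4 + 10/3 + 10/2 + 10/1 = 7129/252.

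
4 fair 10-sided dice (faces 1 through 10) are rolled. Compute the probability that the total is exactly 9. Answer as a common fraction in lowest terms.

7/1250

There are 10^4 = 10000 equally likely outcomes.
The number of ordered 4-tuples from {1,…,10} summing to 9 is 56.
P(sum = 9) = 56/10000 = 7/1250.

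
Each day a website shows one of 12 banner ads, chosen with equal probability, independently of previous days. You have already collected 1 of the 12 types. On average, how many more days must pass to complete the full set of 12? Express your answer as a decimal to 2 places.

36.24

Starting from 1 distinct type, each trial gives a new one with probability (12−i)/12 when i types are held, so the wait for the next new type is 12/(12−i).
E = 12/11 + 12/10 + 12/9 + 12/8 + 12/7 + 12/6 + 12/5 + 12/4 + 12/3 + 12/2 + 12/1 = 83711/2310 ≈ 36.24.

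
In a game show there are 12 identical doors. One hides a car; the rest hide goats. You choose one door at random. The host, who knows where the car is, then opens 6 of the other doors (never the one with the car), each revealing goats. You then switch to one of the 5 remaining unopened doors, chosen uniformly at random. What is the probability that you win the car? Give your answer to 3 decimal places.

0.183

Your original door holds the car with probability 1/12, so the other 11 collectively hold it with probability 11/12.
The host can always find 6 empty doors to open, so the reveals don't change that 11/12; it is now spread over the 5 remaining unopened doors.
P(win by switching) = (11/12) · (1/5) = 11/60 ≈ 0.183.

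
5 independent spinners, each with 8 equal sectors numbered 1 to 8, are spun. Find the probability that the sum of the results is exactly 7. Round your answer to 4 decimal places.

There are 8^5 = 32768 equally likely outcomes.
The number of ordered 5-tuples from {1,…,8} summing to 7 is 15.
P(sum = 7) = 15/32768 ≈ 0.0005.

0.0005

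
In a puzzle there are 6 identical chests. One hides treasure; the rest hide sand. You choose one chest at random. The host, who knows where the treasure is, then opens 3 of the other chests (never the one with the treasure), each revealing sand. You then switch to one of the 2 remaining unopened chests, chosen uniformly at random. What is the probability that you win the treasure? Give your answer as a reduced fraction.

Your original chest holds the treasure with probability 1/6, so the other 5 collectively hold it with probability 5/6.
The host can always find 3 empty chests to open, so the reveals don't change that 5/6; it is now spread over the 2 remaining unopened chests.
P(win by switching) = (5/6) · (1/2) = 5/12.

5/12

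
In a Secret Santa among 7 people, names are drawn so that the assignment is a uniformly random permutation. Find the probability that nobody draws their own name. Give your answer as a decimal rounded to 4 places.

0.3679

This is the derangement probability: permutations of 7 with no fixed point.
D(7) = 7! · (1 − 1/1! + 1/2! − ··· + (−1)^7/7!) = 1854.
P = 1854/5040 = 103/280 ≈ 0.3679.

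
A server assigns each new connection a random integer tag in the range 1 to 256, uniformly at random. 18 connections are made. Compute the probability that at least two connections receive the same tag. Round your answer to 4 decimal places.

It's easier to compute the probability that all 18 are distinct.
P(all distinct) = 256/256 · 255/256 · ··· · 239/256 ≈ 0.5424.
So the probability of at least one match is 1 − 0.5424 = 0.4576.

0.4576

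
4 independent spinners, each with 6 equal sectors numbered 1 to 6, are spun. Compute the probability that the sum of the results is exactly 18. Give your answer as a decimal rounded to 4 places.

0.0617

There are 6^4 = 1296 equally likely outcomes.
The number of ordered 4-tuples from {1,…,6} summing to 18 is 80.
P(sum = 18) = 80/1296 = 5/81 ≈ 0.0617.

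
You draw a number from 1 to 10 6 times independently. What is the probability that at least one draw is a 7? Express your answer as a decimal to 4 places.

0.4686

P(no draw is a 7) = (9/10)^6 ≈ 0.5314.
P(at least one) = 1 − 0.5314 = 0.4686.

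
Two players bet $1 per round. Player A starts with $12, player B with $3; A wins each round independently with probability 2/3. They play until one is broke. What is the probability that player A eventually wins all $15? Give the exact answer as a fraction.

4680/4681

Let r = q/p = (1/3)/(2/3) = 1/2. The recurrence P(i) = p·P(i+1) + q·P(i−1) with P(0)=0, P(15)=1 gives P(i) = (1 − r^i)/(1 − r^15).
P(12) = (1 − (1/2)^12) / (1 − (1/2)^15) = 4680/4681.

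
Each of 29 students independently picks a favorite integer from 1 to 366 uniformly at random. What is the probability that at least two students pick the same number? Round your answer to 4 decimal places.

0.6799

It's easier to compute the probability that all 29 are distinct.
P(all distinct) = 366/366 · 365/366 · ··· · 338/366 ≈ 0.3201.
So the probability of at least one match is 1 − 0.3201 = 0.6799.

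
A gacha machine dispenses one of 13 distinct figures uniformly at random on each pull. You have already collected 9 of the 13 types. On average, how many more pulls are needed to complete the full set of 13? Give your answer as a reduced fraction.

325/12

Starting from 9 distinct types, each trial gives a new one with probability (13−i)/13 when i types are held, so the wait for the next new type is 13/(13−i).
E = 13/4 + 13/3 + 13/2 + 13/1 = 325/12.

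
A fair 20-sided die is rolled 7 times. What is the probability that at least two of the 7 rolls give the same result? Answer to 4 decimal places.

0.6948

P(all 7 different) = 20/20 · 19/20 · ··· · 14/20 ≈ 0.3052.
P(at least two equal) = 1 − 0.3052 = 0.6948.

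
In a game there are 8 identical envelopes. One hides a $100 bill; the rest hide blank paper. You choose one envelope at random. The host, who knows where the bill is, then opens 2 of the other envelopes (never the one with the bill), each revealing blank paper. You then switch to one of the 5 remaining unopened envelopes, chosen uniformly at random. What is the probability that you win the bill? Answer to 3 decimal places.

0.175

Your original envelope holds the bill with probability 1/8, so the other 7 collectively hold it with probability 7/8.
The host can always find 2 empty envelopes to open, so the reveals don't change that 7/8; it is now spread over the 5 remaining unopened envelopes.
P(win by switching) = (7/8) · (1/5) = 7/40 ≈ 0.175.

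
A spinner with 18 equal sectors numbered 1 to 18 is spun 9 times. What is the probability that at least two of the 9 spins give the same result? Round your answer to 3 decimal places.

0.911

P(all 9 different) = 18/18 · 17/18 · ··· · 10/18 ≈ 0.089.
P(at least two equal) = 1 − 0.089 = 0.911.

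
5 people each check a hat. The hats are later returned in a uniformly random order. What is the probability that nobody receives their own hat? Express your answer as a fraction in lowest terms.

11/30

This is the derangement probability: permutations of 5 with no fixed point.
D(5) = 5! · (1 − 1/1! + 1/2! − ··· + (−1)^5/5!) = 44.
P = 44/120 = 11/30.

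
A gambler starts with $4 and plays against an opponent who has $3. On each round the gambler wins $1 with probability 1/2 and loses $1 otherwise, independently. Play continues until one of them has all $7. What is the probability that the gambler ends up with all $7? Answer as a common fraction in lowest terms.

4/7

With a fair step, P(i) = ½P(i−1) + ½P(i+1) with P(0)=0, P(7)=1 has the linear solution P(i) = i/7.
P(4) = 4/7.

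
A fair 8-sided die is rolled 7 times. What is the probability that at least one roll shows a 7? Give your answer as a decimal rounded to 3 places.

0.607

P(no roll shows a 7) = (7/8)^7 ≈ 0.393.
P(at least one) = 1 − 0.393 = 0.607.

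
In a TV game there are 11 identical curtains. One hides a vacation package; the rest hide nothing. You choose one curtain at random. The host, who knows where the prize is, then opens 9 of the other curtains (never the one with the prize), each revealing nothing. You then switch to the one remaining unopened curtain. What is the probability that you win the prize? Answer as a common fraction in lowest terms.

10/11

Your original curtain holds the prize with probability 1/11, so the other 10 collectively hold it with probability 10/11.
The host can always find 9 empty curtains to open, so the reveals don't change that 10/11; it is now spread over the 1 remaining unopened curtain.
P(win by switching) = (10/11) · (1/1) = 10/11.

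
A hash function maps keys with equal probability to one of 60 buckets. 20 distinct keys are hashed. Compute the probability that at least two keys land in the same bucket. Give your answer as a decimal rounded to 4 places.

It's easier to compute the probability that all 20 are distinct.
P(all distinct) = 60/60 · 59/60 · ··· · 41/60 ≈ 0.0279.
So the probability of at least one match is 1 − 0.0279 = 0.9721.

0.9721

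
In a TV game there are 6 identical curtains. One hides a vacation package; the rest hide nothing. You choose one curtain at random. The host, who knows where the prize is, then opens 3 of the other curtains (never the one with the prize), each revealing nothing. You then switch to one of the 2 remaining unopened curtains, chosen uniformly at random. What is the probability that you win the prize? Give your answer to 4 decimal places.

0.4167

Your original curtain holds the prize with probability 1/6, so the other 5 collectively hold it with probability 5/6.
The host can always find 3 empty curtains to open, so the reveals don't change that 5/6; it is now spread over the 2 remaining unopened curtains.
P(win by switching) = (5/6) · (1/2) = 5/12 ≈ 0.4167.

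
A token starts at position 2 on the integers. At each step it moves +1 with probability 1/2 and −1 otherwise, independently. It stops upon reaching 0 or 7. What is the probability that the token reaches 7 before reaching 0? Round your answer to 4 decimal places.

0.2857

With a fair step, P(i) = ½P(i−1) + ½P(i+1) with P(0)=0, P(7)=1 has the linear solution P(i) = i/7.
P(2) = 2/7 ≈ 0.2857.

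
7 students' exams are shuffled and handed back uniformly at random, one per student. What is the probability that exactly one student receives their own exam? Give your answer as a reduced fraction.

Choose which one is fixed: C(7,1) = 7 ways.
The remaining 6 must have no fixed point: D(6) = 265.
P = 7·265/5040 = 53/144.

53/144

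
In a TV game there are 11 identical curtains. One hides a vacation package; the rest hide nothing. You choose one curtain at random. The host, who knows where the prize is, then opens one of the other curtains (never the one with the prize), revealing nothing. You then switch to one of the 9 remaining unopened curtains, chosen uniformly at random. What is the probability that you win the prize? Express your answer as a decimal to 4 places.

Your original curtain holds the prize with probability 1/11, so the other 10 collectively hold it with probability 10/11.
The host can always find an empty curtain to open, so this doesn't change that 10/11; it is now spread over the 9 remaining unopened curtains.
P(win by switching) = (10/11) · (1/9) = 10/99 ≈ 0.1010.

0.1010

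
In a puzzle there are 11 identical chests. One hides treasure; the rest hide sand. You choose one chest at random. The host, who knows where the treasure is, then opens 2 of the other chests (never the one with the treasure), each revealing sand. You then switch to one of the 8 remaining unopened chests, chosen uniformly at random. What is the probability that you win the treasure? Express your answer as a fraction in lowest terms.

Your original chest holds the treasure with probability 1/11, so the other 10 collectively hold it with probability 10/11.
The host can always find 2 empty chests to open, so the reveals don't change that 10/11; it is now spread over the 8 remaining unopened chests.
P(win by switching) = (10/11) · (1/8) = 5/44.

5/44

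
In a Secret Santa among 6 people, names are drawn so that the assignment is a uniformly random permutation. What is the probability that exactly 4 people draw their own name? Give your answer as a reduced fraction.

1/48

Choose which 4 of the 6 are fixed: C(6,4) = 15 ways.
The remaining 2 must have no fixed point: D(2) = 1.
P = 15·1/720 = 1/48.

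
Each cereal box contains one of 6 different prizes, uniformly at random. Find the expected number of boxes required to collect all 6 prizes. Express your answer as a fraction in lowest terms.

After i distinct types are collected, each trial gives a new one with probability (6−i)/6, so the expected wait for the next new type is 6/(6−i).
E = 6/6 + 6/5 + 6/4 + 6/3 + 6/2 + 6/1 = 147/10.

147/10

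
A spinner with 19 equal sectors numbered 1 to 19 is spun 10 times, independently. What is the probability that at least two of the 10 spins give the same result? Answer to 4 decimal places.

0.9453

P(all 10 different) = 19/19 · 18/19 · ··· · 10/19 ≈ 0.0547.
P(at least two equal) = 1 − 0.0547 = 0.9453.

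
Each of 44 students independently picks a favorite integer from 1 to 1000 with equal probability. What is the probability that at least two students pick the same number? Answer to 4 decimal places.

0.6171

It's easier to compute the probability that all 44 are distinct.
P(all distinct) = 1000/1000 · 999/1000 · ··· · 957/1000 ≈ 0.3829.
So the probability of at least one match is 1 − 0.3829 = 0.6171.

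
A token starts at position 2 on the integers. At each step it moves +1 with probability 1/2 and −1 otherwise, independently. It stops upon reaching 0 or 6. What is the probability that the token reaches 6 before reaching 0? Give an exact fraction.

1/3

With a fair step, P(i) = ½P(i−1) + ½P(i+1) with P(0)=0, P(6)=1 has the linear solution P(i) = i/6.
P(2) = 2/6 = 1/3.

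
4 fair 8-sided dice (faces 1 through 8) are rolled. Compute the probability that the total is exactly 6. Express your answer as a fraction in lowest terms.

There are 8^4 = 4096 equally likely outcomes.
The number of ordered 4-tuples from {1,…,8} summing to 6 is 10.
P(sum = 6) = 10/4096 = 5/2048.

5/2048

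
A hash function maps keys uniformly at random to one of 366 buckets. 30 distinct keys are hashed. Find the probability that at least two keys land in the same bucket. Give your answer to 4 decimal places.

0.7053

It's easier to compute the probability that all 30 are distinct.
P(all distinct) = 366/366 · 365/366 · ··· · 337/366 ≈ 0.2947.
So the probability of at least one match is 1 − 0.2947 = 0.7053.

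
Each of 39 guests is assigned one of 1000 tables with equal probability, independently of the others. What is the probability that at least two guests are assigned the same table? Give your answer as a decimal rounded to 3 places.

0.528

It's easier to compute the probability that all 39 are distinct.
P(all distinct) = 1000/1000 · 999/1000 · ··· · 962/1000 ≈ 0.472.
So the probability of at least one match is 1 − 0.472 = 0.528.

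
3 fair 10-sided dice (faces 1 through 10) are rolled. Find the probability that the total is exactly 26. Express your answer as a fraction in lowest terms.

3/200

There are 10^3 = 1000 equally likely outcomes.
The number of ordered 3-tuples from {1,…,10} summing to 26 is 15.
P(sum = 26) = 15/1000 = 3/200.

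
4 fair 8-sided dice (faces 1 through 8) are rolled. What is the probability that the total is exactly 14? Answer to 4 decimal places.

There are 8^4 = 4096 equally likely outcomes.
The number of ordered 4-tuples from {1,…,8} summing to 14 is 246.
P(sum = 14) = 246/4096 = 123/2048 ≈ 0.0601.

0.0601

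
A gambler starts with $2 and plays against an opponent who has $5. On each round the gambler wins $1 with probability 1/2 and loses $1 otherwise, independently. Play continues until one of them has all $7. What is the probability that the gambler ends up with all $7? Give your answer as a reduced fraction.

2/7

With a fair step, P(i) = ½P(i−1) + ½P(i+1) with P(0)=0, P(7)=1 has the linear solution P(i) = i/7.
P(2) = 2/7.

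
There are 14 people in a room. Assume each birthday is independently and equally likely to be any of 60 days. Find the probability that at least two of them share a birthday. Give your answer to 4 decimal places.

0.8070

It's easier to compute the probability that all 14 are distinct.
P(all distinct) = 60/60 · 59/60 · ··· · 47/60 ≈ 0.1930.
So the probability of at least one match is 1 − 0.1930 = 0.8070.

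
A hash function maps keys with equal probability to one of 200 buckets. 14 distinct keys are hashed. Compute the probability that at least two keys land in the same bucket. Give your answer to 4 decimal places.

0.3722

It's easier to compute the probability that all 14 are distinct.
P(all distinct) = 200/200 · 199/200 · ··· · 187/200 ≈ 0.6278.
So the probability of at least one match is 1 − 0.6278 = 0.3722.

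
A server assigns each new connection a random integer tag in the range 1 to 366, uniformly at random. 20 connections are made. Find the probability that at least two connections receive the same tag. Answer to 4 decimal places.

0.4106

It's easier to compute the probability that all 20 are distinct.
P(all distinct) = 366/366 · 365/366 · ··· · 347/366 ≈ 0.5894.
So the probability of at least one match is 1 − 0.5894 = 0.4106.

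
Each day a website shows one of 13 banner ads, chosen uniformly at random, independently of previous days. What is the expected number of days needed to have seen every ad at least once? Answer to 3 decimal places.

After i distinct types are collected, each trial gives a new one with probability (13−i)/13, so the expected wait for the next new type is 13/(13−i).
E = 13/13 + 13/12 + 13/11 + 13/10 + 13/9 + 13/8 + 13/7 + 13/6 + 13/5 + 13/4 + 13/3 + 13/2 + 13/1 = 1145993/27720 ≈ 41.342.

41.342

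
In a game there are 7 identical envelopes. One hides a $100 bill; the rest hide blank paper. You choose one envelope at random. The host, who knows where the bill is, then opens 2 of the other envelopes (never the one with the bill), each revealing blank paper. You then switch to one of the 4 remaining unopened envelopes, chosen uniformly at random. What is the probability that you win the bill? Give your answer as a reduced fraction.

3/14

Your original envelope holds the bill with probability 1/7, so the other 6 collectively hold it with probability 6/7.
The host can always find 2 empty envelopes to open, so the reveals don't change that 6/7; it is now spread over the 4 remaining unopened envelopes.
P(win by switching) = (6/7) · (1/4) = 3/14.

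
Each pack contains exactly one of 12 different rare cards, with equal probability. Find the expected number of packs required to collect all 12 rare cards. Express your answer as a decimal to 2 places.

After i distinct types are collected, each trial gives a new one with probability (12−i)/12, so the expected wait for the next new type is 12/(12−i).
E = 12/12 + 12/11 + 12/10 + 12/9 + 12/8 + 12/7 + 12/6 + 12/5 + 12/4 + 12/3 + 12/2 + 12/1 = 86021/2310 ≈ 37.24.

37.24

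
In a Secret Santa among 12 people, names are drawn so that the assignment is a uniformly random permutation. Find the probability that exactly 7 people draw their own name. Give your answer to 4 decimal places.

Choose which 7 of the 12 are fixed: C(12,7) = 792 ways.
The remaining 5 must have no fixed point: D(5) = 44.
P = 792·44/479001600 = 11/151200 ≈ 0.0001.

0.0001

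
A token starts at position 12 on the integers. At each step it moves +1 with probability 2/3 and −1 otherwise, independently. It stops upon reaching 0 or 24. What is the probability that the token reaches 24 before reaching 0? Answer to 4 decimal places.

0.9998

Let r = q/p = (1/3)/(2/3) = 1/2. The recurrence P(i) = p·P(i+1) + q·P(i−1) with P(0)=0, P(24)=1 gives P(i) = (1 − r^i)/(1 − r^24).
P(12) = (1 − (1/2)^12) / (1 − (1/2)^24) = 4096/4097 ≈ 0.9998.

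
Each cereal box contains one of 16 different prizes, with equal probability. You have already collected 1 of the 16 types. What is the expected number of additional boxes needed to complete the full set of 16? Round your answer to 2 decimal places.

53.09

Starting from 1 distinct type, each trial gives a new one with probability (16−i)/16 when i types are held, so the wait for the next new type is 16/(16−i).
E = 16/15 + 16/14 + 16/13 + 16/12 + 16/11 + 16/10 + 16/9 + 16/8 + 16/7 + 16/6 + 16/5 + 16/4 + 16/3 + 16/2 + 16/1 = 2391514/45045 ≈ 53.09.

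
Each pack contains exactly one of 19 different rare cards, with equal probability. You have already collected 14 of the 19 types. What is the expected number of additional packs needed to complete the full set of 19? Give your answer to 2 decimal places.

Starting from 14 distinct types, each trial gives a new one with probability (19−i)/19 when i types are held, so the wait for the next new type is 19/(19−i).
E = 19/5 + 19/4 + 19/3 + 19/2 + 19/1 = 2603/60 ≈ 43.38.

43.38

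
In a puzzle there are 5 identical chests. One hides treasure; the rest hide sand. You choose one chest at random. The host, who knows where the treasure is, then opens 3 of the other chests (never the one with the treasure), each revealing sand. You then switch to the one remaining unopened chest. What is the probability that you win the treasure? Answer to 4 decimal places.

Your original chest holds the treasure with probability 1/5, so the other 4 collectively hold it with probability 4/5.
The host can always find 3 empty chests to open, so the reveals don't change that 4/5; it is now spread over the 1 remaining unopened chest.
P(win by switching) = (4/5) · (1/1) = 4/5 ≈ 0.8000.

0.8000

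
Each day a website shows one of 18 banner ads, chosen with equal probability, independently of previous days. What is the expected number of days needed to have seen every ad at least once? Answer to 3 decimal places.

After i distinct types are collected, each trial gives a new one with probability (18−i)/18, so the expected wait for the next new type is 18/(18−i).
E = 18/18 + 18/17 + 18/16 + 18/15 + 18/14 + 18/13 + 18/12 + 18/11 + 18/10 + 18/9 + 18/8 + 18/7 + 18/6 + 18/5 + 18/4 + 18/3 + 18/2 + 18/1 = 42822903/680680 ≈ 62.912.

62.912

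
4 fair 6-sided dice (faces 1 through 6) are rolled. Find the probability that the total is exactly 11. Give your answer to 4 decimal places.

There are 6^4 = 1296 equally likely outcomes.
The number of ordered 4-tuples from {1,…,6} summing to 11 is 104.
P(sum = 11) = 104/1296 = 13/162 ≈ 0.0802.

0.0802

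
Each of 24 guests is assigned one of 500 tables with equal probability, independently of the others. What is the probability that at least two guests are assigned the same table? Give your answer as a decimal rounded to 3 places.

It's easier to compute the probability that all 24 are distinct.
P(all distinct) = 500/500 · 499/500 · ··· · 477/500 ≈ 0.571.
So the probability of at least one match is 1 − 0.571 = 0.429.

0.429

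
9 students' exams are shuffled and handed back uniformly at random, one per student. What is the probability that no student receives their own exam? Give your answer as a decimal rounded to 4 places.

This is the derangement probability: permutations of 9 with no fixed point.
D(9) = 9! · (1 − 1/1! + 1/2! − ··· + (−1)^9/9!) = 133496.
P = 133496/362880 = 16687/45360 ≈ 0.3679.

0.3679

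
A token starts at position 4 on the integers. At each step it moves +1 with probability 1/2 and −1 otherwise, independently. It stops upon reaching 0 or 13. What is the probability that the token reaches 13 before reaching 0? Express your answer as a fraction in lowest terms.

With a fair step, P(i) = ½P(i−1) + ½P(i+1) with P(0)=0, P(13)=1 has the linear solution P(i) = i/13.
P(4) = 4/13.

4/13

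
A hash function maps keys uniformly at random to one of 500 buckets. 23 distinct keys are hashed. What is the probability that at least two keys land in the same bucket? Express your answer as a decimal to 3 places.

0.402

It's easier to compute the probability that all 23 are distinct.
P(all distinct) = 500/500 · 499/500 · ··· · 478/500 ≈ 0.598.
So the probability of at least one match is 1 − 0.598 = 0.402.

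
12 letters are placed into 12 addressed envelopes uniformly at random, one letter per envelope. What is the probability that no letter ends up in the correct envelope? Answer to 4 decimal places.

This is the derangement probability: permutations of 12 with no fixed point.
D(12) = 12! · (1 − 1/1! + 1/2! − ··· + (−1)^12/12!) = 176214841.
P = 176214841/479001600 = 16019531/43545600 ≈ 0.3679.

0.3679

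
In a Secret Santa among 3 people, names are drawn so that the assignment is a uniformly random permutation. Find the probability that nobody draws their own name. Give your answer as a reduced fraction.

1/3

This is the derangement probability: permutations of 3 with no fixed point.
D(3) = 3! · (1 − 1/1! + 1/2! − ··· + (−1)^3/3!) = 2.
P = 2/6 = 1/3.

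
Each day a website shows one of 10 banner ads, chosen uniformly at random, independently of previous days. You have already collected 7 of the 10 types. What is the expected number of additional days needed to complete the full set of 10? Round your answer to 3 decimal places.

Starting from 7 distinct types, each trial gives a new one with probability (10−i)/10 when i types are held, so the wait for the next new type is 10/(10−i).
E = 10/3 + 10/2 + 10/1 = 55/3 ≈ 18.333.

18.333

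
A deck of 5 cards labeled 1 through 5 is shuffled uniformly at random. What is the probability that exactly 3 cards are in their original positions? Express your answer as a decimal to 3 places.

0.083

Choose which 3 of the 5 are fixed: C(5,3) = 10 ways.
The remaining 2 must have no fixed point: D(2) = 1.
P = 10·1/120 = 1/12 ≈ 0.083.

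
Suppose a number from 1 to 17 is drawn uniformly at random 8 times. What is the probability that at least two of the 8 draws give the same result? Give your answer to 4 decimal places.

P(all 8 different) = 17/17 · 16/17 · ··· · 10/17 ≈ 0.1405.
P(at least two equal) = 1 − 0.1405 = 0.8595.

0.8595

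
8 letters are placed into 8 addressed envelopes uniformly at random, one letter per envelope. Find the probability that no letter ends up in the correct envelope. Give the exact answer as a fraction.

2119/5760

This is the derangement probability: permutations of 8 with no fixed point.
D(8) = 8! · (1 − 1/1! + 1/2! − ··· + (−1)^8/8!) = 14833.
P = 14833/40320 = 2119/5760.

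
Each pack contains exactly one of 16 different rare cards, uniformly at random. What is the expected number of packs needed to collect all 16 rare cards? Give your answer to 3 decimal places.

After i distinct types are collected, each trial gives a new one with probability (16−i)/16, so the expected wait for the next new type is 16/(16−i).
E = 16/16 + 16/15 + 16/14 + 16/13 + 16/12 + 16/11 + 16/10 + 16/9 + 16/8 + 16/7 + 16/6 + 16/5 + 16/4 + 16/3 + 16/2 + 16/1 = 2436559/45045 ≈ 54.092.

54.092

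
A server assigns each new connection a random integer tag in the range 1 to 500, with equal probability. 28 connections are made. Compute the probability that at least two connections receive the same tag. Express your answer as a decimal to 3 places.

0.537

It's easier to compute the probability that all 28 are distinct.
P(all distinct) = 500/500 · 499/500 · ··· · 473/500 ≈ 0.463.
So the probability of at least one match is 1 − 0.463 = 0.537.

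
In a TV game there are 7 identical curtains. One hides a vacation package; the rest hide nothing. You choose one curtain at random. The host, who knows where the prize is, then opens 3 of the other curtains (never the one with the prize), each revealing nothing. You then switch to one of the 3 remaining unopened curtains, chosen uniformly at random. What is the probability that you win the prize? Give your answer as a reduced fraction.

Your original curtain holds the prize with probability 1/7, so the other 6 collectively hold it with probability 6/7.
The host can always find 3 empty curtains to open, so the reveals don't change that 6/7; it is now spread over the 3 remaining unopened curtains.
P(win by switching) = (6/7) · (1/3) = 2/7.

2/7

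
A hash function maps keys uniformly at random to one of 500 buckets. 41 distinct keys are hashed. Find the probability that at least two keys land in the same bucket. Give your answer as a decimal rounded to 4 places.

It's easier to compute the probability that all 41 are distinct.
P(all distinct) = 500/500 · 499/500 · ··· · 460/500 ≈ 0.1852.
So the probability of at least one match is 1 − 0.1852 = 0.8148.

0.8148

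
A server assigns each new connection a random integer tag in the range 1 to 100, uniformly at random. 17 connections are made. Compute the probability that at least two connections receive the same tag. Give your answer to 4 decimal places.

It's easier to compute the probability that all 17 are distinct.
P(all distinct) = 100/100 · 99/100 · ··· · 84/100 ≈ 0.2365.
So the probability of at least one match is 1 − 0.2365 = 0.7635.

0.7635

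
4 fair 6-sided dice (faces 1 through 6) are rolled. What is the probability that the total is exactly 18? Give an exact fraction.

5/81

There are 6^4 = 1296 equally likely outcomes.
The number of ordered 4-tuples from {1,…,6} summing to 18 is 80.
P(sum = 18) = 80/1296 = 5/81.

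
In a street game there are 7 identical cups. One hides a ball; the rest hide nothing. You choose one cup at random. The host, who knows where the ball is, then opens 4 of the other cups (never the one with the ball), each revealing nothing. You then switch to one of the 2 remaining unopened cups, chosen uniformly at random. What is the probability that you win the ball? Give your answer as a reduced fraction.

Your original cup holds the ball with probability 1/7, so the other 6 collectively hold it with probability 6/7.
The host can always find 4 empty cups to open, so the reveals don't change that 6/7; it is now spread over the 2 remaining unopened cups.
P(win by switching) = (6/7) · (1/2) = 3/7.

3/7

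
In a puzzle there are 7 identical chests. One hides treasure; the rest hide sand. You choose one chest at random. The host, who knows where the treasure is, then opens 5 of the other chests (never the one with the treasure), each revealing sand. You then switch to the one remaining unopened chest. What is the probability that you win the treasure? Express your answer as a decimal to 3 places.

0.857

Your original chest holds the treasure with probability 1/7, so the other 6 collectively hold it with probability 6/7.
The host can always find 5 empty chests to open, so the reveals don't change that 6/7; it is now spread over the 1 remaining unopened chest.
P(win by switching) = (6/7) · (1/1) = 6/7 ≈ 0.857.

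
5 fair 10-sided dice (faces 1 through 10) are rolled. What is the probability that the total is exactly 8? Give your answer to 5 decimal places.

0.00035

There are 10^5 = 100000 equally likely outcomes.
The number of ordered 5-tuples from {1,…,10} summing to 8 is 35.
P(sum = 8) = 35/100000 = 7/20000 ≈ 0.00035.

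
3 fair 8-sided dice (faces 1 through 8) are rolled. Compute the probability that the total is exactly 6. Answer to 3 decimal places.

0.020

There are 8^3 = 512 equally likely outcomes.
The number of ordered 3-tuples from {1,…,8} summing to 6 is 10.
P(sum = 6) = 10/512 = 5/256 ≈ 0.020.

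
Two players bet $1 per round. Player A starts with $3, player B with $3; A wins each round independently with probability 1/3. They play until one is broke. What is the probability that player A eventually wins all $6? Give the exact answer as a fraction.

1/9

Let r = q/p = (2/3)/(1/3) = 2. The recurrence P(i) = p·P(i+1) + q·P(i−1) with P(0)=0, P(6)=1 gives P(i) = (1 − r^i)/(1 − r^6).
P(3) = (1 − (2)^3) / (1 − (2)^6) = 1/9.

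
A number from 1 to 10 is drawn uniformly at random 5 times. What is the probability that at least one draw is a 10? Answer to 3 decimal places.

0.410

P(no draw is a 10) = (9/10)^5 ≈ 0.590.
P(at least one) = 1 − 0.590 = 0.410.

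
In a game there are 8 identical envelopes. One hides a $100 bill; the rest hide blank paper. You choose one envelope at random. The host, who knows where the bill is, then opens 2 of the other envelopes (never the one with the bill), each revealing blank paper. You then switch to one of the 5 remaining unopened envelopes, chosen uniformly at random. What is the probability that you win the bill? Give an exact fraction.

Your original envelope holds the bill with probability 1/8, so the other 7 collectively hold it with probability 7/8.
The host can always find 2 empty envelopes to open, so the reveals don't change that 7/8; it is now spread over the 5 remaining unopened envelopes.
P(win by switching) = (7/8) · (1/5) = 7/40.

7/40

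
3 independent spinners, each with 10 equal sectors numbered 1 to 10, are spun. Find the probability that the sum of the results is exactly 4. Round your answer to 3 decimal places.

0.003

There are 10^3 = 1000 equally likely outcomes.
The number of ordered 3-tuples from {1,…,10} summing to 4 is 3.
P(sum = 4) = 3/1000 ≈ 0.003.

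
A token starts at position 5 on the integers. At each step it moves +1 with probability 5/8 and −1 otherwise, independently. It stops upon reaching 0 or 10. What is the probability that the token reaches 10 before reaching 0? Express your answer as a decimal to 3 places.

Let r = q/p = (3/8)/(5/8) = 3/5. The recurrence P(i) = p·P(i+1) + q·P(i−1) with P(0)=0, P(10)=1 gives P(i) = (1 − r^i)/(1 − r^10).
P(5) = (1 − (3/5)^5) / (1 − (3/5)^10) = 3125/3368 ≈ 0.928.

0.928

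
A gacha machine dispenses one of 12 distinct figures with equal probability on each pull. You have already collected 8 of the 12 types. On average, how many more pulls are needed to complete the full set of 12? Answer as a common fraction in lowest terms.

25

Starting from 8 distinct types, each trial gives a new one with probability (12−i)/12 when i types are held, so the wait for the next new type is 12/(12−i).
E = 12/4 + 12/3 + 12/2 + 12/1 = 25.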